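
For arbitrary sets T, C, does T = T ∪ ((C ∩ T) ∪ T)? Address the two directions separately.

(⟹) Let x ∈ T. Then either x ∈ T and x ∉ C; or x ∈ T ∩ C. In each case x ∈ T ∪ ((C ∩ T) ∪ T), so T ⊆ T ∪ ((C ∩ T) ∪ T).

(⟸) Let x ∈ T ∪ ((C ∩ T) ∪ T). Then either x ∈ T and x ∉ C; or x ∈ T ∩ C. In each case x ∈ T, so T ∪ ((C ∩ T) ∪ T) ⊆ T.

Both inclusions hold.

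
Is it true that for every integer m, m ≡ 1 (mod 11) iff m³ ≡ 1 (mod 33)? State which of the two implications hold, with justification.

Forward direction. This fails: take m = 12. Then 12 ≡ 1 (mod 11), but 12³ = 1728 ≡ 12 (mod 33), not 1.

Converse. The residues r modulo 33 with r³ ≡ 1 (mod 33) are exactly {1}, and each is ≡ 1 (mod 11).

Only the reverse direction holds.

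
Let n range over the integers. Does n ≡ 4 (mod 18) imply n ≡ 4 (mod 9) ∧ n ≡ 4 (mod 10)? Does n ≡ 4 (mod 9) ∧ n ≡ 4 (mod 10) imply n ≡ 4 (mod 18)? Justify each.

Not equivalent: only (⇐) holds.

[⇒] This fails: n = 40 gives 40 ≡ 4 (mod 18) but 40 ≡ 0 (mod 10), so the conjunction on the right does not hold.

[⇐] Conversely, if n ≡ 4 (mod 9) and n ≡ 4 (mod 10), then by the Chinese remainder theorem n ≡ 4 (mod 90). Since 4 ≡ 4 (mod 18) and 18 ∣ 90, we get n ≡ 4 (mod 18).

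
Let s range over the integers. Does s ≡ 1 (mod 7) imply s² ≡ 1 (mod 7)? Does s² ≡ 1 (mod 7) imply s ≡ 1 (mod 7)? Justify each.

[⇒] Suppose s ≡ 1 (mod 7). Write s = 7j + 1. Then (7j + 1)² = 49j² + 14j + 1 = 7(7j² + 2j) + 1, so s² ≡ 1 (mod 7).

[⇐] This fails: take s = 6. Then 6² = 36 ≡ 1 (mod 7), yet 6 ≡ 6 (mod 7), not 1.

The forward direction holds; the converse fails.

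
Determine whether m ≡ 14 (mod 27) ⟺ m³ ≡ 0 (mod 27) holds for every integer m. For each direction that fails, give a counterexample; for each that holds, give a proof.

Neither implication holds.

[⇒] This fails: take m = 14. Then 14 ≡ 14 (mod 27), but 14³ = 2744 ≡ 17 (mod 27), not 0.

[⇐] This fails: take m = 0. Then 0³ = 0 ≡ 0 (mod 27), yet 0 ≡ 0 (mod 27), not 14.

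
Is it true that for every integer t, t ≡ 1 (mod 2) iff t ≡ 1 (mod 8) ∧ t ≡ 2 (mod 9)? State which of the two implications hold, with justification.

(⇒) fails; (⇐) holds.

(←) If t ≡ 1 (mod 8) and t ≡ 2 (mod 9), then by the Chinese remainder theorem t ≡ 65 (mod 72). Since 65 ≡ 1 (mod 2) and 2 ∣ 72, we get t ≡ 1 (mod 2).

(→) This fails: t = 1 gives 1 ≡ 1 (mod 2) but 1 ≡ 1 (mod 9), so the conjunction on the right does not hold.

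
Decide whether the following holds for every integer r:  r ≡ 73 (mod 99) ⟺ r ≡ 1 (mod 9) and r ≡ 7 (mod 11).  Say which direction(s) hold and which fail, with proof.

Equivalent; both directions hold.

[⇒] Suppose r ≡ 73 (mod 99); write r = 99j + 73. Since 9 ∣ 99, reducing mod 9 gives r ≡ 73 ≡ 1 (mod 9); since 11 ∣ 99, reducing mod 11 gives r ≡ 73 ≡ 7 (mod 11).

[⇐] Conversely, if r ≡ 1 (mod 9) and r ≡ 7 (mod 11), then by the Chinese remainder theorem r ≡ 73 (mod 99). This is exactly r ≡ 73 (mod 99).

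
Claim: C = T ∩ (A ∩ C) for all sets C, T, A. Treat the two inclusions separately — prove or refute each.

Forward inclusion. This inclusion fails. Take C = {1}, T = ∅, A = ∅; then 1 ∈ C but 1 ∉ T ∩ (A ∩ C).

Reverse inclusion. Let x ∈ T ∩ (A ∩ C). Then x ∈ C ∩ T ∩ A, from which x ∈ C.

Only the reverse inclusion holds.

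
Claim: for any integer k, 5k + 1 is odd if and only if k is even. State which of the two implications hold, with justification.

Both directions hold.

Forward direction. Suppose 5k + 1 is odd. Since 5 is odd, 5k and k have the same parity, so 5k + 1 ≡ k + 1 (mod 2). As 1 is odd, 5k + 1 is odd exactly when k is even. Thus k is even.

Converse. Suppose k is even; write k = 2j. Then 5k + 1 = 5·(2j) + 1 = 2·5j + 1, which is odd.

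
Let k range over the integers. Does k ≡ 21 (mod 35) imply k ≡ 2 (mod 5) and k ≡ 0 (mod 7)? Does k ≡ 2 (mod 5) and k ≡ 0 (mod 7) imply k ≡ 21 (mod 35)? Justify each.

Both directions fail.

(⟹) This fails: k = 21 gives 21 ≡ 21 (mod 35) but 21 ≡ 1 (mod 5), so the conjunction on the right does not hold.

(⟸) This fails: k = 7 satisfies both congruences on the right (7 ≡ 2 mod 5 and 7 ≡ 0 mod 7) yet 7 ≡ 7 (mod 35), not 21.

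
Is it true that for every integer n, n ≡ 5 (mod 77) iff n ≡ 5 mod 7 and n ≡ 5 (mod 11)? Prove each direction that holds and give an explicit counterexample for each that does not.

Both directions hold; the statement is true.

(←) If n ≡ 5 (mod 7) and n ≡ 5 (mod 11), then by the Chinese remainder theorem n ≡ 5 (mod 77). This is exactly n ≡ 5 (mod 77).

(→) Suppose n ≡ 5 (mod 77); write n = 77j + 5. Since 7 ∣ 77, reducing mod 7 gives n ≡ 5 (mod 7); since 11 ∣ 77, reducing mod 11 gives n ≡ 5 (mod 11).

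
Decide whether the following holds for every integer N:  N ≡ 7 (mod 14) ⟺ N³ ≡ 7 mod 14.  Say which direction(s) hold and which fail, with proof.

Both implications hold.

(⟹) Suppose N ≡ 7 (mod 14). Write N = 14j + 7. Then (14j + 7)³ = 2744j³ + 4116j² + 2058j + 343 = 14(196j³ + 294j² + 147j + 24) + 7, so N³ ≡ 7 (mod 14).

(⟸) Conversely, suppose N³ ≡ 7 (mod 14). The only residue r in {0, …, 13} with r³ ≡ 7 (mod 14) is r = 7, so N ≡ 7 (mod 14).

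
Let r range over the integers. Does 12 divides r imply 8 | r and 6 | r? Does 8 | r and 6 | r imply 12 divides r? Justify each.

Only the reverse direction holds.

[⇒] This fails: take r = 12. Certainly 12 ∣ 12, but 8 ∤ 12.

[⇐] Suppose 8 ∣ r and 6 ∣ r. Any common multiple of 8 and 6 is a multiple of their lcm; here lcm(8, 6) = 8·6/gcd(8, 6) = 48/2 = 24, so 24 ∣ r. Since 12 ∣ 24, it follows that 12 ∣ r.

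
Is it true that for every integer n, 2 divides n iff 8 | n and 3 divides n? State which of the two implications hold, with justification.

(⇒) fails; (⇐) holds.

(⇒) This fails: take n = 2. Certainly 2 ∣ 2, but 8 ∤ 2.

(⇐) Suppose 8 ∣ n and 3 ∣ n. Any common multiple of 8 and 3 is a multiple of their lcm; here gcd(8, 3) = 1, so lcm(8, 3) = 8·3 = 24, so 24 ∣ n. Since 2 ∣ 24, it follows that 2 ∣ n.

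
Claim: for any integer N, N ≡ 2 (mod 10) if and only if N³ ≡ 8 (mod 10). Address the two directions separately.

Both implications hold.

Forward direction. Suppose N ≡ 2 (mod 10). Write N = 10j + 2. Then (10j + 2)³ = 1000j³ + 600j² + 120j + 8 = 10(100j³ + 60j² + 12j) + 8, so N³ ≡ 8 (mod 10).

Converse. For the converse, argue contrapositively. If N ≢ 2 (mod 10), then N is congruent to one of 0, 1, 3, 4, 5, 6, 7, 8, 9 modulo 10, and these give N³ ≡ 0, 1, 7, 4, 5, 6, 3, 2, 9 respectively — never 8.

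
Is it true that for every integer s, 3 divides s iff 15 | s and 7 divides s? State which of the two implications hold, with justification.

Only the reverse direction holds.

(←) Suppose 15 ∣ s and 7 ∣ s. Any common multiple of 15 and 7 is a multiple of their lcm; here gcd(15, 7) = 1, so lcm(15, 7) = 15·7 = 105, so 105 ∣ s. Since 3 ∣ 105, it follows that 3 ∣ s.

(→) This fails: take s = 3. Certainly 3 ∣ 3, but 15 ∤ 3.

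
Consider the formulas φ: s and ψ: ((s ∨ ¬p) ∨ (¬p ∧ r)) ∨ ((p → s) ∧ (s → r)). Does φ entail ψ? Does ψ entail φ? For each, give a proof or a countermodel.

Only the forward direction holds.

(⟹) Assume the antecedent. If p is true, the antecedent forces (p = T, s = T, r = F) or (p = T, s = T, r = T), and the consequent holds there. If p is false, the consequent reduces to true regardless of the other variables. Either way the consequent holds.

(⟸) This fails. Under p = F, s = F, r = F, the left side is false but the right side is true.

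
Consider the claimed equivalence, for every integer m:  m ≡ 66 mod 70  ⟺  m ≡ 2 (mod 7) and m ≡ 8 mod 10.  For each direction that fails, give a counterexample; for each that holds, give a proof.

Neither implication holds.

[⇒] This fails: m = 66 gives 66 ≡ 66 (mod 70) but 66 ≡ 3 (mod 7), so the conjunction on the right does not hold.

[⇐] This fails: m = 58 satisfies both congruences on the right (58 ≡ 2 mod 7 and 58 ≡ 8 mod 10) yet 58 ≡ 58 (mod 70), not 66.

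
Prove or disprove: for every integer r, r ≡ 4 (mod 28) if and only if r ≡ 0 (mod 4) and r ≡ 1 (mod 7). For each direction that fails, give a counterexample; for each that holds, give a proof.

(⇒) fails and (⇐) fails.

(⇒) This fails: r = 4 gives 4 ≡ 4 (mod 28) but 4 ≡ 4 (mod 7), so the conjunction on the right does not hold.

(⇐) This fails: r = 8 satisfies both congruences on the right (8 ≡ 0 mod 4 and 8 ≡ 1 mod 7) yet 8 ≡ 8 (mod 28), not 4.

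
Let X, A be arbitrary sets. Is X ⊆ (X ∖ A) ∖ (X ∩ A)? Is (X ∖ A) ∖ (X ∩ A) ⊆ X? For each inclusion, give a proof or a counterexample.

(⊆) fails; (⊇) holds.

(⟹) This inclusion fails. Take X = {1}, A = {1}; then 1 ∈ X but 1 ∉ (X ∖ A) ∖ (X ∩ A).

(⟸) Let x ∈ (X ∖ A) ∖ (X ∩ A). Then x ∈ X and x ∉ A, from which x ∈ X.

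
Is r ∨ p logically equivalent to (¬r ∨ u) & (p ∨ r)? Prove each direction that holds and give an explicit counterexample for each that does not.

Not equivalent: only (⇐) holds.

(→) This fails. Under r = T, u = F, p = F, the left side is true but the right side is false.

(←) Assume the antecedent. If r is true, r ∨ p reduces to true regardless of the other variables. If r is false, the antecedent forces (r = F, u = F, p = T) or (r = F, u = T, p = T), and r ∨ p holds there. Either way r ∨ p holds.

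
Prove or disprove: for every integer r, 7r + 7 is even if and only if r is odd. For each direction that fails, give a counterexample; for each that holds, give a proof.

Both directions hold; the statement is true.

(⇒) Suppose 7r + 7 is even. Since 7 is odd, 7r and r have the same parity, so 7r + 7 ≡ r + 7 (mod 2). As 7 is odd, 7r + 7 is even exactly when r is odd. Thus r is odd.

(⇐) Conversely, suppose r is odd; write r = 2j + 1. Then 7r + 7 = 7·(2j + 1) + 7 = 2·7j + 14, which is even.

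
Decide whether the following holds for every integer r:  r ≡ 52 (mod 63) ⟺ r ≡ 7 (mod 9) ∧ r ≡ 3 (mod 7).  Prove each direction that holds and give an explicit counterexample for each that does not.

The biconditional holds.

(⇐) If r ≡ 7 (mod 9) and r ≡ 3 (mod 7), then by the Chinese remainder theorem r ≡ 52 (mod 63). This is exactly r ≡ 52 (mod 63).

(⇒) Suppose r ≡ 52 (mod 63); write r = 63j + 52. Since 9 ∣ 63, reducing mod 9 gives r ≡ 52 ≡ 7 (mod 9); since 7 ∣ 63, reducing mod 7 gives r ≡ 52 ≡ 3 (mod 7).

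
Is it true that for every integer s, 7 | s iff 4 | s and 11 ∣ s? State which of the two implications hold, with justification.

Both directions fail.

(⇒) This fails: take s = 7. Certainly 7 ∣ 7, but 4 ∤ 7.

(⇐) This fails: take s = 44. Both 4 ∣ 44 and 11 ∣ 44, yet 44 is not a multiple of 7 (since 44 = 6·7 + 2), so 7 ∤ 44.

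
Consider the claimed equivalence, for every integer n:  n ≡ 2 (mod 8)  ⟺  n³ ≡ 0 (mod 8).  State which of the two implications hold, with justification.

(⟹) Suppose n ≡ 2 (mod 8). Write n = 8j + 2. Then (8j + 2)³ = 512j³ + 384j² + 96j + 8 = 8(64j³ + 48j² + 12j + 1) + 0, so n³ ≡ 0 (mod 8).

(⟸) This fails: take n = 0. Then 0³ = 0 ≡ 0 (mod 8), yet 0 ≡ 0 (mod 8), not 2.

The forward direction holds; the converse fails.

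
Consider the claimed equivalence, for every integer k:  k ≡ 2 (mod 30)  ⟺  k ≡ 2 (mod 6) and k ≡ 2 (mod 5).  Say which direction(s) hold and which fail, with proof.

(⟹) Suppose k ≡ 2 (mod 30); write k = 30j + 2. Since 6 ∣ 30, reducing mod 6 gives k ≡ 2 (mod 6); since 5 ∣ 30, reducing mod 5 gives k ≡ 2 (mod 5).

(⟸) Conversely, if k ≡ 2 (mod 6) and k ≡ 2 (mod 5), then by the Chinese remainder theorem k ≡ 2 (mod 30). This is exactly k ≡ 2 (mod 30).

The biconditional holds.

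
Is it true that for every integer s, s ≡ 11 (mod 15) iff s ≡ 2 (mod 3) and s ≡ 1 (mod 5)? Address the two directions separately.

Equivalent; both directions hold.

(⟹) Suppose s ≡ 11 (mod 15); write s = 15j + 11. Since 3 ∣ 15, reducing mod 3 gives s ≡ 11 ≡ 2 (mod 3); since 5 ∣ 15, reducing mod 5 gives s ≡ 11 ≡ 1 (mod 5).

(⟸) Conversely, if s ≡ 2 (mod 3) and s ≡ 1 (mod 5), then by the Chinese remainder theorem s ≡ 11 (mod 15). This is exactly s ≡ 11 (mod 15).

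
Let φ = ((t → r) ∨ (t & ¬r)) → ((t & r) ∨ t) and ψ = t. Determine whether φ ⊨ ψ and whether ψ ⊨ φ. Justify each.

[⇒] Assume the antecedent. If r is true, the antecedent forces (r = T, t = T), and t holds there. If r is false, the antecedent forces (r = F, t = T), and t holds there. Either way t holds.

[⇐] Assume the antecedent. If r is true, the antecedent forces (r = T, t = T), and the consequent holds there. If r is false, the antecedent forces (r = F, t = T), and the consequent holds there. Either way the consequent holds.

Both directions hold; the statement is true.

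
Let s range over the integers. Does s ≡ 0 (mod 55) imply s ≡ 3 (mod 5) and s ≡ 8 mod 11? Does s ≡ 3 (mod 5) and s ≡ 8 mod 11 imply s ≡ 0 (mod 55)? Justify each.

Both directions fail.

(→) This fails: s = 0 gives 0 ≡ 0 (mod 55) but 0 ≡ 0 (mod 5), so the conjunction on the right does not hold.

(←) This fails: s = 8 satisfies both congruences on the right (8 ≡ 3 mod 5 and 8 ≡ 8 mod 11) yet 8 ≡ 8 (mod 55), not 0.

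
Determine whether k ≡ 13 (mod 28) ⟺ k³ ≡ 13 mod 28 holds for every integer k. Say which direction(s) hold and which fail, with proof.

(⇒) holds; (⇐) fails.

(⟸) This fails: take k = 5. Then 5³ = 125 ≡ 13 (mod 28), yet 5 ≡ 5 (mod 28), not 13.

(⟹) Suppose k ≡ 13 (mod 28). Write k = 28j + 13. Then (28j + 13)³ = 21952j³ + 30576j² + 14196j + 2197 = 28(784j³ + 1092j² + 507j + 78) + 13, so k³ ≡ 13 (mod 28).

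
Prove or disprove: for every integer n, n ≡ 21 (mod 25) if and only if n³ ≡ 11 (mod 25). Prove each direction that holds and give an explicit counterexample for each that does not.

(⟸) Suppose n³ ≡ 11 (mod 25). The only residue r in {0, …, 24} with r³ ≡ 11 (mod 25) is r = 21, so n ≡ 21 (mod 25).

(⟹) Suppose n ≡ 21 (mod 25). Write n = 25j + 21. Then (25j + 21)³ = 15625j³ + 39375j² + 33075j + 9261 = 25(625j³ + 1575j² + 1323j + 370) + 11, so n³ ≡ 11 (mod 25).

The biconditional holds.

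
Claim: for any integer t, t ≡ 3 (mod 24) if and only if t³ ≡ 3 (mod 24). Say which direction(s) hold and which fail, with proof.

The biconditional holds.

Forward direction. Suppose t ≡ 3 (mod 24). Write t = 24j + 3. Then (24j + 3)³ = 13824j³ + 5184j² + 648j + 27 = 24(576j³ + 216j² + 27j + 1) + 3, so t³ ≡ 3 (mod 24).

Converse. Suppose t³ ≡ 3 (mod 24). The only residue r in {0, …, 23} with r³ ≡ 3 (mod 24) is r = 3, so t ≡ 3 (mod 24).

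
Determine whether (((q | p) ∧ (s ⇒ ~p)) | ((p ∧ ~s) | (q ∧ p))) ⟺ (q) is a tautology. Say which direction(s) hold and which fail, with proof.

The forward direction fails; the converse holds.

(⟹) This fails. Under p = T, q = F, s = F, the left side is true but the right side is false.

(⟸) Assume the antecedent. If p is true, the antecedent forces (p = T, q = T, s = F) or (p = T, q = T, s = T), and the consequent holds there. If p is false, the antecedent forces (p = F, q = T, s = F) or (p = F, q = T, s = T), and the consequent holds there. Either way the consequent holds.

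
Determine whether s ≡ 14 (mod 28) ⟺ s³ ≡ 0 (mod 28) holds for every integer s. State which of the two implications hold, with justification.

(⇒) holds; (⇐) fails.

(⟸) This fails: take s = 0. Then 0³ = 0 ≡ 0 (mod 28), yet 0 ≡ 0 (mod 28), not 14.

(⟹) Suppose s ≡ 14 (mod 28). Write s = 28j + 14. Then (28j + 14)³ = 21952j³ + 32928j² + 16464j + 2744 = 28(784j³ + 1176j² + 588j + 98) + 0, so s³ ≡ 0 (mod 28).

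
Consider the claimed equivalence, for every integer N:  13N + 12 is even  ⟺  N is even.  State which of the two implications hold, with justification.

Both directions hold.

(→) Suppose 13N + 12 is even. Since 13 is odd, 13N and N have the same parity, so 13N + 12 ≡ N + 12 (mod 2). As 12 is even, 13N + 12 is even exactly when N is even. Thus N is even.

(←) Conversely, suppose N is even; write N = 2j. Then 13N + 12 = 13·(2j) + 12 = 2·13j + 12, which is even.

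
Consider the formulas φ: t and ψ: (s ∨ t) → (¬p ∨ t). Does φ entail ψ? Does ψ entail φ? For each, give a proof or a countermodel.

Only the forward direction holds.

(⟹) Assume the antecedent. If t is true, (s ∨ t) → (¬p ∨ t) reduces to true regardless of the other variables. If t is false, the antecedent cannot hold. Either way (s ∨ t) → (¬p ∨ t) holds.

(⟸) This fails. Under t = F, p = F, s = F, the left side is false but the right side is true.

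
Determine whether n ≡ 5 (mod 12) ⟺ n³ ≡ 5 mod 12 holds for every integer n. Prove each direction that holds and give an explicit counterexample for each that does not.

Converse. For the converse, argue contrapositively. If n ≢ 5 (mod 12), then n is congruent to one of 0, 1, 2, 3, 4, 6, 7, 8, 9, 10, 11 modulo 12, and these give n³ ≡ 0, 1, 8, 3, 4, 0, 7, 8, 9, 4, 11 respectively — never 5.

Forward direction. Suppose n ≡ 5 (mod 12). Write n = 12j + 5. Then (12j + 5)³ = 1728j³ + 2160j² + 900j + 125 = 12(144j³ + 180j² + 75j + 10) + 5, so n³ ≡ 5 (mod 12).

Both directions hold; the statement is true.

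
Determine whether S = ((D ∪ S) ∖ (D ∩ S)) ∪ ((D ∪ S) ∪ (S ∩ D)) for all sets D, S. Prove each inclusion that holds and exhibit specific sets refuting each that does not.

Forward inclusion. Let x ∈ S. Then either x ∈ S and x ∉ D; or x ∈ D ∩ S. In each case x ∈ ((D ∪ S) ∖ (D ∩ S)) ∪ ((D ∪ S) ∪ (S ∩ D)), so S ⊆ ((D ∪ S) ∖ (D ∩ S)) ∪ ((D ∪ S) ∪ (S ∩ D)).

Reverse inclusion. This inclusion fails. Take D = {1}, S = ∅; then 1 ∈ ((D ∪ S) ∖ (D ∩ S)) ∪ ((D ∪ S) ∪ (S ∩ D)) but 1 ∉ S.

Only the forward inclusion holds.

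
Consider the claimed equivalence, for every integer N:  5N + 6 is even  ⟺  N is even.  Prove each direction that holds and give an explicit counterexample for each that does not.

(→) Suppose 5N + 6 is even. Since 5 is odd, 5N and N have the same parity, so 5N + 6 ≡ N + 6 (mod 2). As 6 is even, 5N + 6 is even exactly when N is even. Thus N is even.

(←) Conversely, suppose N is even; write N = 2j. Then 5N + 6 = 5·(2j) + 6 = 2·5j + 6, which is even.

Both directions hold.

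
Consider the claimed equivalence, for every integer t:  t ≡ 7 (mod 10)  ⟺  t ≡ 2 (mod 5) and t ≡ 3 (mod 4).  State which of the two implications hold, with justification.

Not equivalent: only (⇐) holds.

(⟹) This fails: t = 17 gives 17 ≡ 7 (mod 10) but 17 ≡ 1 (mod 4), so the conjunction on the right does not hold.

(⟸) Conversely, if t ≡ 2 (mod 5) and t ≡ 3 (mod 4), then by the Chinese remainder theorem t ≡ 7 (mod 20). Since 7 ≡ 7 (mod 10) and 10 ∣ 20, we get t ≡ 7 (mod 10).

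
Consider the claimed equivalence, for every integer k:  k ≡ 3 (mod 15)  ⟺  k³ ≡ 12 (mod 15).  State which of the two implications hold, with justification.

(⟹) Suppose k ≡ 3 (mod 15). Write k = 15j + 3. Then (15j + 3)³ = 3375j³ + 2025j² + 405j + 27 = 15(225j³ + 135j² + 27j + 1) + 12, so k³ ≡ 12 (mod 15).

(⟸) Conversely, suppose k³ ≡ 12 (mod 15). The only residue r in {0, …, 14} with r³ ≡ 12 (mod 15) is r = 3, so k ≡ 3 (mod 15).

Both implications hold.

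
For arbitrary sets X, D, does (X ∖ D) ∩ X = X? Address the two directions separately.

(⟸) This inclusion fails. Take X = {1}, D = {1}; then 1 ∈ X but 1 ∉ (X ∖ D) ∩ X.

(⟹) Let x ∈ (X ∖ D) ∩ X. Then x ∈ X and x ∉ D, from which x ∈ X.

Only the forward inclusion holds.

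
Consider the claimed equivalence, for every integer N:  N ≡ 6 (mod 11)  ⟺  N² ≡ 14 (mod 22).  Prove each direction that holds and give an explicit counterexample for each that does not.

Neither direction holds.

[⇒] This fails: take N = 17. Then 17 ≡ 6 (mod 11), but 17² = 289 ≡ 3 (mod 22), not 14.

[⇐] This fails: take N = 16. Then 16² = 256 ≡ 14 (mod 22), yet 16 ≡ 5 (mod 11), not 6.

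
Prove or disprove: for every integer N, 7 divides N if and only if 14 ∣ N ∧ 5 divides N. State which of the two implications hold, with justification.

Only the converse holds.

[⇒] This fails: take N = 7. Certainly 7 ∣ 7, but 14 ∤ 7.

[⇐] Suppose 14 ∣ N and 5 ∣ N. Any common multiple of 14 and 5 is a multiple of their lcm; here gcd(14, 5) = 1, so lcm(14, 5) = 14·5 = 70, so 70 ∣ N. Since 7 ∣ 70, it follows that 7 ∣ N.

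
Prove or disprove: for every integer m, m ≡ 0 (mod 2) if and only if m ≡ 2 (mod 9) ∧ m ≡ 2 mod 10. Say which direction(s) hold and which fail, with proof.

Not equivalent: only (⇐) holds.

Forward direction. This fails: m = 0 gives 0 ≡ 0 (mod 2) but 0 ≡ 0 (mod 9), so the conjunction on the right does not hold.

Converse. If m ≡ 2 (mod 9) and m ≡ 2 (mod 10), then by the Chinese remainder theorem m ≡ 2 (mod 90). Since 2 ≡ 0 (mod 2) and 2 ∣ 90, we get m ≡ 0 (mod 2).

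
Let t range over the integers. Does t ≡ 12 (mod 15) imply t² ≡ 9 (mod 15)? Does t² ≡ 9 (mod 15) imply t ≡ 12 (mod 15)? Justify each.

(→) Suppose t ≡ 12 (mod 15). Write t = 15j + 12. Then (15j + 12)² = 225j² + 360j + 144 = 15(15j² + 24j + 9) + 9, so t² ≡ 9 (mod 15).

(←) This fails: take t = 3. Then 3² = 9 ≡ 9 (mod 15), yet 3 ≡ 3 (mod 15), not 12.

(⇒) holds; (⇐) fails.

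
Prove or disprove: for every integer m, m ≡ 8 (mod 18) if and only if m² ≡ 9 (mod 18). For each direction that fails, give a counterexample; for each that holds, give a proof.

Forward direction. This fails: take m = 8. Then 8 ≡ 8 (mod 18), but 8² = 64 ≡ 10 (mod 18), not 9.

Converse. This fails: take m = 3. Then 3² = 9 ≡ 9 (mod 18), yet 3 ≡ 3 (mod 18), not 8.

Neither direction holds.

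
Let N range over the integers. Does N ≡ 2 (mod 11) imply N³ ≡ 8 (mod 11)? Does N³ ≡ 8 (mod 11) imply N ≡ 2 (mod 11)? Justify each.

Both implications hold.

(⇒) Suppose N ≡ 2 (mod 11). Write N = 11j + 2. Then (11j + 2)³ = 1331j³ + 726j² + 132j + 8 = 11(121j³ + 66j² + 12j) + 8, so N³ ≡ 8 (mod 11).

(⇐) For the converse, argue contrapositively. If N ≢ 2 (mod 11), then N is congruent to one of 0, 1, 3, 4, 5, 6, 7, 8, 9, 10 modulo 11, and these give N³ ≡ 0, 1, 5, 9, 4, 7, 2, 6, 3, 10 respectively — never 8.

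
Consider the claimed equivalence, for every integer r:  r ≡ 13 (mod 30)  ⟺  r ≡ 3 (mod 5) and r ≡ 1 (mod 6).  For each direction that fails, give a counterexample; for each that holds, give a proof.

Forward direction. Suppose r ≡ 13 (mod 30); write r = 30j + 13. Since 5 ∣ 30, reducing mod 5 gives r ≡ 13 ≡ 3 (mod 5); since 6 ∣ 30, reducing mod 6 gives r ≡ 13 ≡ 1 (mod 6).

Converse. If r ≡ 3 (mod 5) and r ≡ 1 (mod 6), then by the Chinese remainder theorem r ≡ 13 (mod 30). This is exactly r ≡ 13 (mod 30).

Both directions hold; the statement is true.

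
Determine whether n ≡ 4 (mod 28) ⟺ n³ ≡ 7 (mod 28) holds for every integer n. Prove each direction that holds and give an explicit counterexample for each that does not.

(⟹) This fails: take n = 4. Then 4 ≡ 4 (mod 28), but 4³ = 64 ≡ 8 (mod 28), not 7.

(⟸) This fails: take n = 7. Then 7³ = 343 ≡ 7 (mod 28), yet 7 ≡ 7 (mod 28), not 4.

Both directions fail.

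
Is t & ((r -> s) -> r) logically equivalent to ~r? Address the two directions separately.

(⇒) fails and (⇐) fails.

(→) This fails. Under r = T, t = T, s = F, the left side is true but the right side is false.

(←) This fails. Under r = F, t = F, s = F, the left side is false but the right side is true.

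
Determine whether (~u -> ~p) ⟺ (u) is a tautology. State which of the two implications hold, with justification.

Only the reverse direction holds.

[⇒] This fails. Under u = F, p = F, the left side is true but the right side is false.

[⇐] Assume the antecedent. If u is true, ~u -> ~p reduces to true regardless of the other variables. If u is false, the antecedent cannot hold. Either way ~u -> ~p holds.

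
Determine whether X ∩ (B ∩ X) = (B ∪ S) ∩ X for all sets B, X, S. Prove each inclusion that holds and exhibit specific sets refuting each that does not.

The sets are not equal: only the forward inclusion holds.

(⊇) This inclusion fails. Take B = ∅, X = {1}, S = {1}; then 1 ∈ (B ∪ S) ∩ X but 1 ∉ X ∩ (B ∩ X).

(⊆) Let x ∈ X ∩ (B ∩ X). Then either x ∈ B ∩ X and x ∉ S; or x ∈ B ∩ X ∩ S. In each case x ∈ (B ∪ S) ∩ X, so X ∩ (B ∩ X) ⊆ (B ∪ S) ∩ X.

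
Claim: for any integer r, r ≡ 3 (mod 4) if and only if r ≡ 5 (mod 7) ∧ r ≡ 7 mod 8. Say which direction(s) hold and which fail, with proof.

(⟸) If r ≡ 5 (mod 7) and r ≡ 7 (mod 8), then by the Chinese remainder theorem r ≡ 47 (mod 56). Since 47 ≡ 3 (mod 4) and 4 ∣ 56, we get r ≡ 3 (mod 4).

(⟹) This fails: r = 3 gives 3 ≡ 3 (mod 4) but 3 ≡ 3 (mod 7), so the conjunction on the right does not hold.

Only the reverse direction holds.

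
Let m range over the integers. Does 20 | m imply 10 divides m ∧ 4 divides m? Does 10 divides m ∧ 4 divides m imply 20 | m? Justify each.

Both directions hold; the statement is true.

(⇐) Suppose 10 ∣ m and 4 ∣ m. Any common multiple of 10 and 4 is a multiple of their lcm; here lcm(10, 4) = 10·4/gcd(10, 4) = 40/2 = 20, so 20 ∣ m.

(⇒) If 20 ∣ m, write m = 20q. Since 20 = 2·10, m = 10·(2q), so 10 ∣ m; and since 20 = 5·4, m = 4·(5q), so 4 ∣ m.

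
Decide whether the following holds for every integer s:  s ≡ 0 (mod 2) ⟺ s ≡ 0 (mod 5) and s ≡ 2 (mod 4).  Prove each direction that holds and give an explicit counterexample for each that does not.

Only the reverse direction holds.

Forward direction. This fails: s = 0 gives 0 ≡ 0 (mod 2) but 0 ≡ 0 (mod 4), so the conjunction on the right does not hold.

Converse. If s ≡ 0 (mod 5) and s ≡ 2 (mod 4), then by the Chinese remainder theorem s ≡ 10 (mod 20). Since 10 ≡ 0 (mod 2) and 2 ∣ 20, we get s ≡ 0 (mod 2).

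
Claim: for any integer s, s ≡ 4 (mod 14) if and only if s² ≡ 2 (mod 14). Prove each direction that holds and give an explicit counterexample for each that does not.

[⇒] Suppose s ≡ 4 (mod 14). Write s = 14j + 4. Then (14j + 4)² = 196j² + 112j + 16 = 14(14j² + 8j + 1) + 2, so s² ≡ 2 (mod 14).

[⇐] This fails: take s = 10. Then 10² = 100 ≡ 2 (mod 14), yet 10 ≡ 10 (mod 14), not 4.

The forward direction holds; the converse fails.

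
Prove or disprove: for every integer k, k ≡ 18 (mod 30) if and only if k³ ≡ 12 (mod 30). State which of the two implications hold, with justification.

Both directions hold; the statement is true.

[⇒] Suppose k ≡ 18 (mod 30). Write k = 30j + 18. Then (30j + 18)³ = 27000j³ + 48600j² + 29160j + 5832 = 30(900j³ + 1620j² + 972j + 194) + 12, so k³ ≡ 12 (mod 30).

[⇐] Conversely, suppose k³ ≡ 12 (mod 30). The only residue r in {0, …, 29} with r³ ≡ 12 (mod 30) is r = 18, so k ≡ 18 (mod 30).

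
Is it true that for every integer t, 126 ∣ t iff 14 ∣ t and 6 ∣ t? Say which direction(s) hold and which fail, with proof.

(⇒) holds; (⇐) fails.

(→) If 126 ∣ t, write t = 126q. Since 126 = 9·14, t = 14·(9q), so 14 ∣ t; and since 126 = 21·6, t = 6·(21q), so 6 ∣ t.

(←) This fails: take t = 42. Both 14 ∣ 42 and 6 ∣ 42, yet 42 is not a multiple of 126 (since 42 = 0·126 + 42), so 126 ∤ 42.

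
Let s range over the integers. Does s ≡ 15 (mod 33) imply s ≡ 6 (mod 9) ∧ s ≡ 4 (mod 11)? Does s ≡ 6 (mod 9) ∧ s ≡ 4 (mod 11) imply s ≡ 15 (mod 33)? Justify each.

(→) This fails: s = 48 gives 48 ≡ 15 (mod 33) but 48 ≡ 3 (mod 9), so the conjunction on the right does not hold.

(←) Conversely, if s ≡ 6 (mod 9) and s ≡ 4 (mod 11), then by the Chinese remainder theorem s ≡ 15 (mod 99). Since 15 ≡ 15 (mod 33) and 33 ∣ 99, we get s ≡ 15 (mod 33).

Only the converse holds.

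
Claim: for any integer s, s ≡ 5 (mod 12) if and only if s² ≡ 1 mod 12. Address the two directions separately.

[⇒] Suppose s ≡ 5 (mod 12). Write s = 12j + 5. Then (12j + 5)² = 144j² + 120j + 25 = 12(12j² + 10j + 2) + 1, so s² ≡ 1 (mod 12).

[⇐] This fails: take s = 1. Then 1² = 1 ≡ 1 (mod 12), yet 1 ≡ 1 (mod 12), not 5.

(⇒) holds; (⇐) fails.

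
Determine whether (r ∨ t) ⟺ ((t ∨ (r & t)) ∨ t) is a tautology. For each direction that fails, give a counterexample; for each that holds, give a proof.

The forward direction fails; the converse holds.

(⟹) This fails. Under t = F, r = T, the left side is true but the right side is false.

(⟸) Assume the antecedent. If t is true, r ∨ t reduces to true regardless of the other variables. If t is false, the antecedent cannot hold. Either way r ∨ t holds.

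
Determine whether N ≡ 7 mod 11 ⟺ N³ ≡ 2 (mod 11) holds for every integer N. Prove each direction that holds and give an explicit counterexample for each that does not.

(←) For the converse, argue contrapositively. If N ≢ 7 (mod 11), then N is congruent to one of 0, 1, 2, 3, 4, 5, 6, 8, 9, 10 modulo 11, and these give N³ ≡ 0, 1, 8, 5, 9, 4, 7, 6, 3, 10 respectively — never 2.

(→) Suppose N ≡ 7 mod 11. Write N = 11j + 7. Then (11j + 7)³ = 1331j³ + 2541j² + 1617j + 343 = 11(121j³ + 231j² + 147j + 31) + 2, so N³ ≡ 2 (mod 11).

Both directions hold.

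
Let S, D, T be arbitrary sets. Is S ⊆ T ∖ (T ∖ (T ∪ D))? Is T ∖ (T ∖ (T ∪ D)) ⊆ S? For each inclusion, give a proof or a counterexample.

Both inclusions fail.

(⊆) This inclusion fails. Take S = {1}, D = ∅, T = ∅; then 1 ∈ S but 1 ∉ T ∖ (T ∖ (T ∪ D)).

(⊇) This inclusion fails. Take S = ∅, D = ∅, T = {1}; then 1 ∈ T ∖ (T ∖ (T ∪ D)) but 1 ∉ S.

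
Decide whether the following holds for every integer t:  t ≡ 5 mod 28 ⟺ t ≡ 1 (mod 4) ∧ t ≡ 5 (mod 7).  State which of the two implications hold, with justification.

(⟸) If t ≡ 1 (mod 4) and t ≡ 5 (mod 7), then by the Chinese remainder theorem t ≡ 5 (mod 28). This is exactly t ≡ 5 (mod 28).

(⟹) Suppose t ≡ 5 (mod 28); write t = 28j + 5. Since 4 ∣ 28, reducing mod 4 gives t ≡ 5 ≡ 1 (mod 4); since 7 ∣ 28, reducing mod 7 gives t ≡ 5 (mod 7).

Both directions hold.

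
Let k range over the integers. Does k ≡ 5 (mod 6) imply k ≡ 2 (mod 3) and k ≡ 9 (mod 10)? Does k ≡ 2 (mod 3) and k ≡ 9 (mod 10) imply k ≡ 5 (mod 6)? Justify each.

The forward direction fails; the converse holds.

[⇒] This fails: k = 5 gives 5 ≡ 5 (mod 6) but 5 ≡ 5 (mod 10), so the conjunction on the right does not hold.

[⇐] Conversely, if k ≡ 2 (mod 3) and k ≡ 9 (mod 10), then by the Chinese remainder theorem k ≡ 29 (mod 30). Since 29 ≡ 5 (mod 6) and 6 ∣ 30, we get k ≡ 5 (mod 6).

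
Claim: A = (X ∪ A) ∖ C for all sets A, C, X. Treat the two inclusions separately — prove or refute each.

Both inclusions fail.

(⊆) This inclusion fails. Take A = {1}, C = {1}, X = ∅; then 1 ∈ A but 1 ∉ (X ∪ A) ∖ C.

(⊇) This inclusion fails. Take A = ∅, C = ∅, X = {1}; then 1 ∈ (X ∪ A) ∖ C but 1 ∉ A.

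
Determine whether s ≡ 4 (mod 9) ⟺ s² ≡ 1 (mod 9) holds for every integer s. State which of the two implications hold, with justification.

Neither implication holds.

(→) This fails: take s = 4. Then 4 ≡ 4 (mod 9), but 4² = 16 ≡ 7 (mod 9), not 1.

(←) This fails: take s = 1. Then 1² = 1 ≡ 1 (mod 9), yet 1 ≡ 1 (mod 9), not 4.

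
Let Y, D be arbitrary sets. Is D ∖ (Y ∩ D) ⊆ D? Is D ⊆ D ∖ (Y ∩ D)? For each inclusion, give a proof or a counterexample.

(⊆) Let x ∈ D ∖ (Y ∩ D). Then x ∈ D and x ∉ Y, from which x ∈ D.

(⊇) This inclusion fails. Take Y = {1}, D = {1}; then 1 ∈ D but 1 ∉ D ∖ (Y ∩ D).

(⊆) holds; (⊇) fails.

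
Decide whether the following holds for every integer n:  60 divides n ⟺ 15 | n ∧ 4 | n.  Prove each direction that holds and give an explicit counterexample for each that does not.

(→) If 60 ∣ n, write n = 60q. Since 60 = 4·15, n = 15·(4q), so 15 ∣ n; and since 60 = 15·4, n = 4·(15q), so 4 ∣ n.

(←) Suppose 15 ∣ n and 4 ∣ n. Any common multiple of 15 and 4 is a multiple of their lcm; here gcd(15, 4) = 1, so lcm(15, 4) = 15·4 = 60, so 60 ∣ n.

Equivalent; both directions hold.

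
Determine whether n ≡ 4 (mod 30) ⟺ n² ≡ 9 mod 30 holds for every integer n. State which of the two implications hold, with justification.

(⟹) This fails: take n = 4. Then 4 ≡ 4 (mod 30), but 4² = 16 ≡ 16 (mod 30), not 9.

(⟸) This fails: take n = 3. Then 3² = 9 ≡ 9 (mod 30), yet 3 ≡ 3 (mod 30), not 4.

Neither direction holds.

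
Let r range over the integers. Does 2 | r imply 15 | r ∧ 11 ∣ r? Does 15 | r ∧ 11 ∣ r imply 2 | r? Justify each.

Both directions fail.

Forward direction. This fails: take r = 2. Certainly 2 ∣ 2, but 15 ∤ 2.

Converse. This fails: take r = 165. Both 15 ∣ 165 and 11 ∣ 165, yet 165 is not a multiple of 2 (since 165 = 82·2 + 1), so 2 ∤ 165.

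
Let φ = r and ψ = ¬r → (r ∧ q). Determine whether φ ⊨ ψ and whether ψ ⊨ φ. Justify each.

Forward direction. Assume the antecedent. If q is true, the antecedent forces (q = T, r = T), and ¬r → (r ∧ q) holds there. If q is false, the antecedent forces (q = F, r = T), and ¬r → (r ∧ q) holds there. Either way ¬r → (r ∧ q) holds.

Converse. Assume the antecedent. If q is true, the antecedent forces (q = T, r = T), and r holds there. If q is false, the antecedent forces (q = F, r = T), and r holds there. Either way r holds.

Equivalent; both directions hold.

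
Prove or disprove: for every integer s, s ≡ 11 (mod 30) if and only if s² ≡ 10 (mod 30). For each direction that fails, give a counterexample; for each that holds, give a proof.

Both directions fail.

(⇒) This fails: take s = 11. Then 11 ≡ 11 (mod 30), but 11² = 121 ≡ 1 (mod 30), not 10.

(⇐) This fails: take s = 10. Then 10² = 100 ≡ 10 (mod 30), yet 10 ≡ 10 (mod 30), not 11.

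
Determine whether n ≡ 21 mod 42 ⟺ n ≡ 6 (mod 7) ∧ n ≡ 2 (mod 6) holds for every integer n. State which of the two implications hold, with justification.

[⇒] This fails: n = 21 gives 21 ≡ 21 (mod 42) but 21 ≡ 0 (mod 7), so the conjunction on the right does not hold.

[⇐] This fails: n = 20 satisfies both congruences on the right (20 ≡ 6 mod 7 and 20 ≡ 2 mod 6) yet 20 ≡ 20 (mod 42), not 21.

Neither direction holds.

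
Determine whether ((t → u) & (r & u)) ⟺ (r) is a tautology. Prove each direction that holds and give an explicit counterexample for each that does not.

(→) Assume the antecedent. If u is true, the antecedent forces (u = T, r = T, t = F) or (u = T, r = T, t = T), and r holds there. If u is false, the antecedent cannot hold. Either way r holds.

(←) This fails. Under u = F, r = T, t = F, the left side is false but the right side is true.

Not equivalent: only (⇒) holds.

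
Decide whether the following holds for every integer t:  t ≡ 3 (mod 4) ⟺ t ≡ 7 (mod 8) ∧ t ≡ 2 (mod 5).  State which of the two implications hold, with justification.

(⇐) If t ≡ 7 (mod 8) and t ≡ 2 (mod 5), then by the Chinese remainder theorem t ≡ 7 (mod 40). Since 7 ≡ 3 (mod 4) and 4 ∣ 40, we get t ≡ 3 (mod 4).

(⇒) This fails: t = 3 gives 3 ≡ 3 (mod 4) but 3 ≡ 3 (mod 8), so the conjunction on the right does not hold.

Only the reverse direction holds.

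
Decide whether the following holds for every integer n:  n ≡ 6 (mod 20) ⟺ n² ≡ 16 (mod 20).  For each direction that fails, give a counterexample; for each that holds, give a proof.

Forward direction. Suppose n ≡ 6 (mod 20). Write n = 20j + 6. Then (20j + 6)² = 400j² + 240j + 36 = 20(20j² + 12j + 1) + 16, so n² ≡ 16 (mod 20).

Converse. This fails: take n = 4. Then 4² = 16 ≡ 16 (mod 20), yet 4 ≡ 4 (mod 20), not 6.

(⇒) holds; (⇐) fails.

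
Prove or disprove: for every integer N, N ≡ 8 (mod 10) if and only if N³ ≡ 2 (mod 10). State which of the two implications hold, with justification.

Both directions hold; the statement is true.

(⇒) Suppose N ≡ 8 (mod 10). Write N = 10j + 8. Then (10j + 8)³ = 1000j³ + 2400j² + 1920j + 512 = 10(100j³ + 240j² + 192j + 51) + 2, so N³ ≡ 2 (mod 10).

(⇐) Conversely, suppose N³ ≡ 2 (mod 10). The only residue r in {0, …, 9} with r³ ≡ 2 (mod 10) is r = 8, so N ≡ 8 (mod 10).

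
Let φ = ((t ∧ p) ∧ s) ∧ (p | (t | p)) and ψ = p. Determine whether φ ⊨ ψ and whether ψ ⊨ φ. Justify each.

(⇒) holds; (⇐) fails.

(⇒) Assume the antecedent. If s is true, the antecedent forces (s = T, p = T, t = T), and p holds there. If s is false, the antecedent cannot hold. Either way p holds.

(⇐) This fails. Under s = F, p = T, t = F, the left side is false but the right side is true.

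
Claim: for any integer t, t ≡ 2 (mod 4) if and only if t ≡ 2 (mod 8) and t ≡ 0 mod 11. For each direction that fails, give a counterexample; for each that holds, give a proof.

(⇒) fails; (⇐) holds.

Forward direction. This fails: t = 2 gives 2 ≡ 2 (mod 4) but 2 ≡ 2 (mod 11), so the conjunction on the right does not hold.

Converse. If t ≡ 2 (mod 8) and t ≡ 0 (mod 11), then by the Chinese remainder theorem t ≡ 66 (mod 88). Since 66 ≡ 2 (mod 4) and 4 ∣ 88, we get t ≡ 2 (mod 4).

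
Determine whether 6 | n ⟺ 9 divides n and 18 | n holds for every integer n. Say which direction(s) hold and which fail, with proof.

(←) Suppose 9 ∣ n and 18 ∣ n. Any common multiple of 9 and 18 is a multiple of their lcm; here lcm(9, 18) = 9·18/gcd(9, 18) = 162/9 = 18, so 18 ∣ n. Since 6 ∣ 18, it follows that 6 ∣ n.

(→) This fails: take n = 6. Certainly 6 ∣ 6, but 9 ∤ 6.

Not equivalent: only (⇐) holds.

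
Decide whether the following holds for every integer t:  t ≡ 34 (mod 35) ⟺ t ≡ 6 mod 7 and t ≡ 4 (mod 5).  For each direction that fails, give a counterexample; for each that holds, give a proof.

Both directions hold.

(⇒) Suppose t ≡ 34 (mod 35); write t = 35j + 34. Since 7 ∣ 35, reducing mod 7 gives t ≡ 34 ≡ 6 (mod 7); since 5 ∣ 35, reducing mod 5 gives t ≡ 34 ≡ 4 (mod 5).

(⇐) Conversely, if t ≡ 6 (mod 7) and t ≡ 4 (mod 5), then by the Chinese remainder theorem t ≡ 34 (mod 35). This is exactly t ≡ 34 (mod 35).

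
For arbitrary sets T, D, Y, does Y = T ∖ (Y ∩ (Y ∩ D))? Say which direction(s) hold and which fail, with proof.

Forward inclusion. This inclusion fails. Take T = ∅, D = ∅, Y = {1}; then 1 ∈ Y but 1 ∉ T ∖ (Y ∩ (Y ∩ D)).

Reverse inclusion. This inclusion fails. Take T = {1}, D = ∅, Y = ∅; then 1 ∈ T ∖ (Y ∩ (Y ∩ D)) but 1 ∉ Y.

Both inclusions fail.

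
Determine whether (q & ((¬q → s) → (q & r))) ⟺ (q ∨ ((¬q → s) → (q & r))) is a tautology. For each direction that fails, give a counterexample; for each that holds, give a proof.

Not equivalent: only (⇒) holds.

(→) Assume the antecedent. If r is true, the antecedent forces (r = T, q = T, s = F) or (r = T, q = T, s = T), and q ∨ ((¬q → s) → (q & r)) holds there. If r is false, the antecedent cannot hold. Either way q ∨ ((¬q → s) → (q & r)) holds.

(←) This fails. Under r = F, q = F, s = F, the left side is false but the right side is true.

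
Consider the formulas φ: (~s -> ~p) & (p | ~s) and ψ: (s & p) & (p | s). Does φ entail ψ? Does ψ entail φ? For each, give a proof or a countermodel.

The forward direction fails; the converse holds.

Forward direction. This fails. Under p = F, s = F, the left side is true but the right side is false.

Converse. Assume the antecedent. If p is true, the antecedent forces (p = T, s = T), and (~s -> ~p) & (p | ~s) holds there. If p is false, the antecedent cannot hold. Either way (~s -> ~p) & (p | ~s) holds.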